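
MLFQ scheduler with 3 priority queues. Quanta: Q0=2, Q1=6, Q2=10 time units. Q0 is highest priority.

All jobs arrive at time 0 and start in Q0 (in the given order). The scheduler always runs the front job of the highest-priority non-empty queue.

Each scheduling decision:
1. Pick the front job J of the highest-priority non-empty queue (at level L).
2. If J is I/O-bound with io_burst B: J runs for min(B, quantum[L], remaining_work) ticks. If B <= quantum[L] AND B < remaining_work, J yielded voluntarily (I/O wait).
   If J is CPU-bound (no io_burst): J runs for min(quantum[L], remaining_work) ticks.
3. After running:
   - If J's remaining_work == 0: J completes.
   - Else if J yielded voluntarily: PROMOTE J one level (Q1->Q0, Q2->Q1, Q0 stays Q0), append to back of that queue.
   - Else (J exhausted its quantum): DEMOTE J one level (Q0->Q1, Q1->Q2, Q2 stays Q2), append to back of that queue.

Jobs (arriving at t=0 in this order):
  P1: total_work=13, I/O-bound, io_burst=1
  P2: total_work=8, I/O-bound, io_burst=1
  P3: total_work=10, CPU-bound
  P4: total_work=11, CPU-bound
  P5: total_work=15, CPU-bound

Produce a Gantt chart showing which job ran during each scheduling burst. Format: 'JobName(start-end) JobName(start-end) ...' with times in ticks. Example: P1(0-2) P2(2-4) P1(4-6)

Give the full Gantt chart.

t=0-1: P1@Q0 runs 1, rem=12, I/O yield, promote→Q0. Q0=[P2,P3,P4,P5,P1] Q1=[] Q2=[]
t=1-2: P2@Q0 runs 1, rem=7, I/O yield, promote→Q0. Q0=[P3,P4,P5,P1,P2] Q1=[] Q2=[]
t=2-4: P3@Q0 runs 2, rem=8, quantum used, demote→Q1. Q0=[P4,P5,P1,P2] Q1=[P3] Q2=[]
t=4-6: P4@Q0 runs 2, rem=9, quantum used, demote→Q1. Q0=[P5,P1,P2] Q1=[P3,P4] Q2=[]
t=6-8: P5@Q0 runs 2, rem=13, quantum used, demote→Q1. Q0=[P1,P2] Q1=[P3,P4,P5] Q2=[]
t=8-9: P1@Q0 runs 1, rem=11, I/O yield, promote→Q0. Q0=[P2,P1] Q1=[P3,P4,P5] Q2=[]
t=9-10: P2@Q0 runs 1, rem=6, I/O yield, promote→Q0. Q0=[P1,P2] Q1=[P3,P4,P5] Q2=[]
t=10-11: P1@Q0 runs 1, rem=10, I/O yield, promote→Q0. Q0=[P2,P1] Q1=[P3,P4,P5] Q2=[]
t=11-12: P2@Q0 runs 1, rem=5, I/O yield, promote→Q0. Q0=[P1,P2] Q1=[P3,P4,P5] Q2=[]
t=12-13: P1@Q0 runs 1, rem=9, I/O yield, promote→Q0. Q0=[P2,P1] Q1=[P3,P4,P5] Q2=[]
t=13-14: P2@Q0 runs 1, rem=4, I/O yield, promote→Q0. Q0=[P1,P2] Q1=[P3,P4,P5] Q2=[]
t=14-15: P1@Q0 runs 1, rem=8, I/O yield, promote→Q0. Q0=[P2,P1] Q1=[P3,P4,P5] Q2=[]
t=15-16: P2@Q0 runs 1, rem=3, I/O yield, promote→Q0. Q0=[P1,P2] Q1=[P3,P4,P5] Q2=[]
t=16-17: P1@Q0 runs 1, rem=7, I/O yield, promote→Q0. Q0=[P2,P1] Q1=[P3,P4,P5] Q2=[]
t=17-18: P2@Q0 runs 1, rem=2, I/O yield, promote→Q0. Q0=[P1,P2] Q1=[P3,P4,P5] Q2=[]
t=18-19: P1@Q0 runs 1, rem=6, I/O yield, promote→Q0. Q0=[P2,P1] Q1=[P3,P4,P5] Q2=[]
t=19-20: P2@Q0 runs 1, rem=1, I/O yield, promote→Q0. Q0=[P1,P2] Q1=[P3,P4,P5] Q2=[]
t=20-21: P1@Q0 runs 1, rem=5, I/O yield, promote→Q0. Q0=[P2,P1] Q1=[P3,P4,P5] Q2=[]
t=21-22: P2@Q0 runs 1, rem=0, completes. Q0=[P1] Q1=[P3,P4,P5] Q2=[]
t=22-23: P1@Q0 runs 1, rem=4, I/O yield, promote→Q0. Q0=[P1] Q1=[P3,P4,P5] Q2=[]
t=23-24: P1@Q0 runs 1, rem=3, I/O yield, promote→Q0. Q0=[P1] Q1=[P3,P4,P5] Q2=[]
t=24-25: P1@Q0 runs 1, rem=2, I/O yield, promote→Q0. Q0=[P1] Q1=[P3,P4,P5] Q2=[]
t=25-26: P1@Q0 runs 1, rem=1, I/O yield, promote→Q0. Q0=[P1] Q1=[P3,P4,P5] Q2=[]
t=26-27: P1@Q0 runs 1, rem=0, completes. Q0=[] Q1=[P3,P4,P5] Q2=[]
t=27-33: P3@Q1 runs 6, rem=2, quantum used, demote→Q2. Q0=[] Q1=[P4,P5] Q2=[P3]
t=33-39: P4@Q1 runs 6, rem=3, quantum used, demote→Q2. Q0=[] Q1=[P5] Q2=[P3,P4]
t=39-45: P5@Q1 runs 6, rem=7, quantum used, demote→Q2. Q0=[] Q1=[] Q2=[P3,P4,P5]
t=45-47: P3@Q2 runs 2, rem=0, completes. Q0=[] Q1=[] Q2=[P4,P5]
t=47-50: P4@Q2 runs 3, rem=0, completes. Q0=[] Q1=[] Q2=[P5]
t=50-57: P5@Q2 runs 7, rem=0, completes. Q0=[] Q1=[] Q2=[]

Answer: P1(0-1) P2(1-2) P3(2-4) P4(4-6) P5(6-8) P1(8-9) P2(9-10) P1(10-11) P2(11-12) P1(12-13) P2(13-14) P1(14-15) P2(15-16) P1(16-17) P2(17-18) P1(18-19) P2(19-20) P1(20-21) P2(21-22) P1(22-23) P1(23-24) P1(24-25) P1(25-26) P1(26-27) P3(27-33) P4(33-39) P5(39-45) P3(45-47) P4(47-50) P5(50-57)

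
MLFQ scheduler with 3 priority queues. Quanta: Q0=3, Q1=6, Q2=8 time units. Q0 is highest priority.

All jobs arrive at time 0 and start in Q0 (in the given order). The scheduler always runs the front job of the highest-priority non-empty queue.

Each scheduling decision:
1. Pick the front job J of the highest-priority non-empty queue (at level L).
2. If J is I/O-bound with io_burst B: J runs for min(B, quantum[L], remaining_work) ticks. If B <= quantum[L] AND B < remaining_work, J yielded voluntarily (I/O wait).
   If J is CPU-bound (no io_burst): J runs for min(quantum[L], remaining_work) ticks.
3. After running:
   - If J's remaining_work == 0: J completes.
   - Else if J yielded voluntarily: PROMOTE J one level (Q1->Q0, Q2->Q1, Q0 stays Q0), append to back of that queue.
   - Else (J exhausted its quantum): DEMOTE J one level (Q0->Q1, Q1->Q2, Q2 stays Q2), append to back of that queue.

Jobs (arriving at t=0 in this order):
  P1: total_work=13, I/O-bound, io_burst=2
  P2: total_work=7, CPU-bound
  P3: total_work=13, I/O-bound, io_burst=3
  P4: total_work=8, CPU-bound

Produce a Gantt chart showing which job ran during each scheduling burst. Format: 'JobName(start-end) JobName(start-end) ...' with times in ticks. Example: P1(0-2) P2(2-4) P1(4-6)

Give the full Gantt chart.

Answer: P1(0-2) P2(2-5) P3(5-8) P4(8-11) P1(11-13) P3(13-16) P1(16-18) P3(18-21) P1(21-23) P3(23-26) P1(26-28) P3(28-29) P1(29-31) P1(31-32) P2(32-36) P4(36-41)

Derivation:
t=0-2: P1@Q0 runs 2, rem=11, I/O yield, promote→Q0. Q0=[P2,P3,P4,P1] Q1=[] Q2=[]
t=2-5: P2@Q0 runs 3, rem=4, quantum used, demote→Q1. Q0=[P3,P4,P1] Q1=[P2] Q2=[]
t=5-8: P3@Q0 runs 3, rem=10, I/O yield, promote→Q0. Q0=[P4,P1,P3] Q1=[P2] Q2=[]
t=8-11: P4@Q0 runs 3, rem=5, quantum used, demote→Q1. Q0=[P1,P3] Q1=[P2,P4] Q2=[]
t=11-13: P1@Q0 runs 2, rem=9, I/O yield, promote→Q0. Q0=[P3,P1] Q1=[P2,P4] Q2=[]
t=13-16: P3@Q0 runs 3, rem=7, I/O yield, promote→Q0. Q0=[P1,P3] Q1=[P2,P4] Q2=[]
t=16-18: P1@Q0 runs 2, rem=7, I/O yield, promote→Q0. Q0=[P3,P1] Q1=[P2,P4] Q2=[]
t=18-21: P3@Q0 runs 3, rem=4, I/O yield, promote→Q0. Q0=[P1,P3] Q1=[P2,P4] Q2=[]
t=21-23: P1@Q0 runs 2, rem=5, I/O yield, promote→Q0. Q0=[P3,P1] Q1=[P2,P4] Q2=[]
t=23-26: P3@Q0 runs 3, rem=1, I/O yield, promote→Q0. Q0=[P1,P3] Q1=[P2,P4] Q2=[]
t=26-28: P1@Q0 runs 2, rem=3, I/O yield, promote→Q0. Q0=[P3,P1] Q1=[P2,P4] Q2=[]
t=28-29: P3@Q0 runs 1, rem=0, completes. Q0=[P1] Q1=[P2,P4] Q2=[]
t=29-31: P1@Q0 runs 2, rem=1, I/O yield, promote→Q0. Q0=[P1] Q1=[P2,P4] Q2=[]
t=31-32: P1@Q0 runs 1, rem=0, completes. Q0=[] Q1=[P2,P4] Q2=[]
t=32-36: P2@Q1 runs 4, rem=0, completes. Q0=[] Q1=[P4] Q2=[]
t=36-41: P4@Q1 runs 5, rem=0, completes. Q0=[] Q1=[] Q2=[]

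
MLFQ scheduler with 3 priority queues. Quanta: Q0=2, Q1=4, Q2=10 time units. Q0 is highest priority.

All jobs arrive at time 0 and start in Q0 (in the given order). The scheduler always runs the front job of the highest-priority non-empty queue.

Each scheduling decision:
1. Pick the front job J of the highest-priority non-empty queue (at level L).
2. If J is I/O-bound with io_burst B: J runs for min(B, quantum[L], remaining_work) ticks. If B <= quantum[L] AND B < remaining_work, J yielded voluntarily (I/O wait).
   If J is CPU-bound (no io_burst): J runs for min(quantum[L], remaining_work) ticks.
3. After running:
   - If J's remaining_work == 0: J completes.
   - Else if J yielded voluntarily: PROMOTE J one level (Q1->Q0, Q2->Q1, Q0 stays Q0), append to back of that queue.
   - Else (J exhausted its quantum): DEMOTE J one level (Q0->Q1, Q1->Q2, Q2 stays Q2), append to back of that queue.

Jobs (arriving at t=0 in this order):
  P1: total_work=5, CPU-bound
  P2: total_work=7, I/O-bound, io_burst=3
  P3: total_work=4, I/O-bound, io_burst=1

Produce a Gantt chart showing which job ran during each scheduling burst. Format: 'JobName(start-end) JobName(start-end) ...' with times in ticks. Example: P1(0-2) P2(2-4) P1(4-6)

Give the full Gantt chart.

t=0-2: P1@Q0 runs 2, rem=3, quantum used, demote→Q1. Q0=[P2,P3] Q1=[P1] Q2=[]
t=2-4: P2@Q0 runs 2, rem=5, quantum used, demote→Q1. Q0=[P3] Q1=[P1,P2] Q2=[]
t=4-5: P3@Q0 runs 1, rem=3, I/O yield, promote→Q0. Q0=[P3] Q1=[P1,P2] Q2=[]
t=5-6: P3@Q0 runs 1, rem=2, I/O yield, promote→Q0. Q0=[P3] Q1=[P1,P2] Q2=[]
t=6-7: P3@Q0 runs 1, rem=1, I/O yield, promote→Q0. Q0=[P3] Q1=[P1,P2] Q2=[]
t=7-8: P3@Q0 runs 1, rem=0, completes. Q0=[] Q1=[P1,P2] Q2=[]
t=8-11: P1@Q1 runs 3, rem=0, completes. Q0=[] Q1=[P2] Q2=[]
t=11-14: P2@Q1 runs 3, rem=2, I/O yield, promote→Q0. Q0=[P2] Q1=[] Q2=[]
t=14-16: P2@Q0 runs 2, rem=0, completes. Q0=[] Q1=[] Q2=[]

Answer: P1(0-2) P2(2-4) P3(4-5) P3(5-6) P3(6-7) P3(7-8) P1(8-11) P2(11-14) P2(14-16)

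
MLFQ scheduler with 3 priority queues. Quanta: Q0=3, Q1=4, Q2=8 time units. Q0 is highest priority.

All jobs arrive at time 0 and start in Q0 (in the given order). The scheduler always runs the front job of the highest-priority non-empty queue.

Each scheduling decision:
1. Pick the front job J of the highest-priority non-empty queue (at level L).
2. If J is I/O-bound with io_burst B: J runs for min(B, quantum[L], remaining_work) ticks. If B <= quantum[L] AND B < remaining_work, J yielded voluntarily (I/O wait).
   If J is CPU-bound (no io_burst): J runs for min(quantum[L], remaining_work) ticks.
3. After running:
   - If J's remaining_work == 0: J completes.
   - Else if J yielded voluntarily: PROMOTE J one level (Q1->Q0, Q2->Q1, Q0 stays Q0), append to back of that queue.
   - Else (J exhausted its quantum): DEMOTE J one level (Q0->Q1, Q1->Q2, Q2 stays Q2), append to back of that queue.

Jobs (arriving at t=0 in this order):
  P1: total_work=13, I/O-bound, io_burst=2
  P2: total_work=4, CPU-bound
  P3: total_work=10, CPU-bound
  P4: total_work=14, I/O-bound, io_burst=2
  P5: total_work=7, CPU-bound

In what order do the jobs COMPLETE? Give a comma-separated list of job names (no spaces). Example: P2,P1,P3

t=0-2: P1@Q0 runs 2, rem=11, I/O yield, promote→Q0. Q0=[P2,P3,P4,P5,P1] Q1=[] Q2=[]
t=2-5: P2@Q0 runs 3, rem=1, quantum used, demote→Q1. Q0=[P3,P4,P5,P1] Q1=[P2] Q2=[]
t=5-8: P3@Q0 runs 3, rem=7, quantum used, demote→Q1. Q0=[P4,P5,P1] Q1=[P2,P3] Q2=[]
t=8-10: P4@Q0 runs 2, rem=12, I/O yield, promote→Q0. Q0=[P5,P1,P4] Q1=[P2,P3] Q2=[]
t=10-13: P5@Q0 runs 3, rem=4, quantum used, demote→Q1. Q0=[P1,P4] Q1=[P2,P3,P5] Q2=[]
t=13-15: P1@Q0 runs 2, rem=9, I/O yield, promote→Q0. Q0=[P4,P1] Q1=[P2,P3,P5] Q2=[]
t=15-17: P4@Q0 runs 2, rem=10, I/O yield, promote→Q0. Q0=[P1,P4] Q1=[P2,P3,P5] Q2=[]
t=17-19: P1@Q0 runs 2, rem=7, I/O yield, promote→Q0. Q0=[P4,P1] Q1=[P2,P3,P5] Q2=[]
t=19-21: P4@Q0 runs 2, rem=8, I/O yield, promote→Q0. Q0=[P1,P4] Q1=[P2,P3,P5] Q2=[]
t=21-23: P1@Q0 runs 2, rem=5, I/O yield, promote→Q0. Q0=[P4,P1] Q1=[P2,P3,P5] Q2=[]
t=23-25: P4@Q0 runs 2, rem=6, I/O yield, promote→Q0. Q0=[P1,P4] Q1=[P2,P3,P5] Q2=[]
t=25-27: P1@Q0 runs 2, rem=3, I/O yield, promote→Q0. Q0=[P4,P1] Q1=[P2,P3,P5] Q2=[]
t=27-29: P4@Q0 runs 2, rem=4, I/O yield, promote→Q0. Q0=[P1,P4] Q1=[P2,P3,P5] Q2=[]
t=29-31: P1@Q0 runs 2, rem=1, I/O yield, promote→Q0. Q0=[P4,P1] Q1=[P2,P3,P5] Q2=[]
t=31-33: P4@Q0 runs 2, rem=2, I/O yield, promote→Q0. Q0=[P1,P4] Q1=[P2,P3,P5] Q2=[]
t=33-34: P1@Q0 runs 1, rem=0, completes. Q0=[P4] Q1=[P2,P3,P5] Q2=[]
t=34-36: P4@Q0 runs 2, rem=0, completes. Q0=[] Q1=[P2,P3,P5] Q2=[]
t=36-37: P2@Q1 runs 1, rem=0, completes. Q0=[] Q1=[P3,P5] Q2=[]
t=37-41: P3@Q1 runs 4, rem=3, quantum used, demote→Q2. Q0=[] Q1=[P5] Q2=[P3]
t=41-45: P5@Q1 runs 4, rem=0, completes. Q0=[] Q1=[] Q2=[P3]
t=45-48: P3@Q2 runs 3, rem=0, completes. Q0=[] Q1=[] Q2=[]

Answer: P1,P4,P2,P5,P3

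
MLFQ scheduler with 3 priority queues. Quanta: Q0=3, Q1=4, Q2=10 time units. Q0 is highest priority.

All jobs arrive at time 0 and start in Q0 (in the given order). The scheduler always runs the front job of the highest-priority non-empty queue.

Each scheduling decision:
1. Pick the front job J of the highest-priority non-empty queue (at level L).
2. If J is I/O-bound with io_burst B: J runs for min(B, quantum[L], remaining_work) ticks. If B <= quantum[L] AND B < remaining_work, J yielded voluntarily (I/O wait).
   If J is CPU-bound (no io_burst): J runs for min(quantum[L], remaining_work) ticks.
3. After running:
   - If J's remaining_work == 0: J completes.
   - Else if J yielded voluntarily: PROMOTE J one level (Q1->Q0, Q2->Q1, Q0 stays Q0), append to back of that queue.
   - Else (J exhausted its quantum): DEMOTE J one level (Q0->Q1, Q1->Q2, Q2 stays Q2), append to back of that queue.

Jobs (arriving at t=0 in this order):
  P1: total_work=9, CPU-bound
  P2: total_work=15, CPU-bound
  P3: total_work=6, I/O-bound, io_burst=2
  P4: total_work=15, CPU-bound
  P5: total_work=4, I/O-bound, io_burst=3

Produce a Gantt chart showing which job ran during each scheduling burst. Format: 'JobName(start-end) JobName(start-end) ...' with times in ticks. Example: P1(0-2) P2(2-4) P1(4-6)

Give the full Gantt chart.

t=0-3: P1@Q0 runs 3, rem=6, quantum used, demote→Q1. Q0=[P2,P3,P4,P5] Q1=[P1] Q2=[]
t=3-6: P2@Q0 runs 3, rem=12, quantum used, demote→Q1. Q0=[P3,P4,P5] Q1=[P1,P2] Q2=[]
t=6-8: P3@Q0 runs 2, rem=4, I/O yield, promote→Q0. Q0=[P4,P5,P3] Q1=[P1,P2] Q2=[]
t=8-11: P4@Q0 runs 3, rem=12, quantum used, demote→Q1. Q0=[P5,P3] Q1=[P1,P2,P4] Q2=[]
t=11-14: P5@Q0 runs 3, rem=1, I/O yield, promote→Q0. Q0=[P3,P5] Q1=[P1,P2,P4] Q2=[]
t=14-16: P3@Q0 runs 2, rem=2, I/O yield, promote→Q0. Q0=[P5,P3] Q1=[P1,P2,P4] Q2=[]
t=16-17: P5@Q0 runs 1, rem=0, completes. Q0=[P3] Q1=[P1,P2,P4] Q2=[]
t=17-19: P3@Q0 runs 2, rem=0, completes. Q0=[] Q1=[P1,P2,P4] Q2=[]
t=19-23: P1@Q1 runs 4, rem=2, quantum used, demote→Q2. Q0=[] Q1=[P2,P4] Q2=[P1]
t=23-27: P2@Q1 runs 4, rem=8, quantum used, demote→Q2. Q0=[] Q1=[P4] Q2=[P1,P2]
t=27-31: P4@Q1 runs 4, rem=8, quantum used, demote→Q2. Q0=[] Q1=[] Q2=[P1,P2,P4]
t=31-33: P1@Q2 runs 2, rem=0, completes. Q0=[] Q1=[] Q2=[P2,P4]
t=33-41: P2@Q2 runs 8, rem=0, completes. Q0=[] Q1=[] Q2=[P4]
t=41-49: P4@Q2 runs 8, rem=0, completes. Q0=[] Q1=[] Q2=[]

Answer: P1(0-3) P2(3-6) P3(6-8) P4(8-11) P5(11-14) P3(14-16) P5(16-17) P3(17-19) P1(19-23) P2(23-27) P4(27-31) P1(31-33) P2(33-41) P4(41-49)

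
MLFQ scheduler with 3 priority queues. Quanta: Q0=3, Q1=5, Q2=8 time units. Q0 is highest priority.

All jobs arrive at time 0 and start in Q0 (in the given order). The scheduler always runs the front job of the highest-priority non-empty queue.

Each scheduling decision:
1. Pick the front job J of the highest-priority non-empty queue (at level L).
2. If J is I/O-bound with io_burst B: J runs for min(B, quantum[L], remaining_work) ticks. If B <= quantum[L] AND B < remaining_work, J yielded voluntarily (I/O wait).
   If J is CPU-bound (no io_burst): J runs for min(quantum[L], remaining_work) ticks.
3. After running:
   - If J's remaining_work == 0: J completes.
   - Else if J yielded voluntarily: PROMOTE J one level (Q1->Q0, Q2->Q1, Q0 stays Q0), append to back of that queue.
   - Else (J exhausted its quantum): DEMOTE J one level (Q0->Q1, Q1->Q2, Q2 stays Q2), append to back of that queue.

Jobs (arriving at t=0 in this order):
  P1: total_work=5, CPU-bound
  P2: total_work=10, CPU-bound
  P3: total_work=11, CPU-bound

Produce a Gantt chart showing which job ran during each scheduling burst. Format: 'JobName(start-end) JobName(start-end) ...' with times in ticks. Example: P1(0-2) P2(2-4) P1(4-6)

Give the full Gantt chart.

Answer: P1(0-3) P2(3-6) P3(6-9) P1(9-11) P2(11-16) P3(16-21) P2(21-23) P3(23-26)

Derivation:
t=0-3: P1@Q0 runs 3, rem=2, quantum used, demote→Q1. Q0=[P2,P3] Q1=[P1] Q2=[]
t=3-6: P2@Q0 runs 3, rem=7, quantum used, demote→Q1. Q0=[P3] Q1=[P1,P2] Q2=[]
t=6-9: P3@Q0 runs 3, rem=8, quantum used, demote→Q1. Q0=[] Q1=[P1,P2,P3] Q2=[]
t=9-11: P1@Q1 runs 2, rem=0, completes. Q0=[] Q1=[P2,P3] Q2=[]
t=11-16: P2@Q1 runs 5, rem=2, quantum used, demote→Q2. Q0=[] Q1=[P3] Q2=[P2]
t=16-21: P3@Q1 runs 5, rem=3, quantum used, demote→Q2. Q0=[] Q1=[] Q2=[P2,P3]
t=21-23: P2@Q2 runs 2, rem=0, completes. Q0=[] Q1=[] Q2=[P3]
t=23-26: P3@Q2 runs 3, rem=0, completes. Q0=[] Q1=[] Q2=[]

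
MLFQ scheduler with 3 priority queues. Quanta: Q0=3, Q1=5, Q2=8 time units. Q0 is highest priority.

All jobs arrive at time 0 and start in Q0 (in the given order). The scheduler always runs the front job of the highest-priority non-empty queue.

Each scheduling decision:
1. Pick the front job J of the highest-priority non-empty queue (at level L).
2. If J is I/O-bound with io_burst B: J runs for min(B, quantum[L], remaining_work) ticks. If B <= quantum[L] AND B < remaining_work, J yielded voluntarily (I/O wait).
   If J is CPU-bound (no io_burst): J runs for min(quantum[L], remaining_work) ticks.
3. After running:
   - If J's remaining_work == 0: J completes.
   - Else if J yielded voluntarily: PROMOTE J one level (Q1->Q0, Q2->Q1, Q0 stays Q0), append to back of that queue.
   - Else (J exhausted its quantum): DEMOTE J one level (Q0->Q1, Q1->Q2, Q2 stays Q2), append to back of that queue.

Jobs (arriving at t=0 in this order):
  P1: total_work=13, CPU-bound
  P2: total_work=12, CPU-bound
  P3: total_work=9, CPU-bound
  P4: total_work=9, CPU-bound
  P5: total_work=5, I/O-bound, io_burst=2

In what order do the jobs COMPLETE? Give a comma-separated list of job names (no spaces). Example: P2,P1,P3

Answer: P5,P1,P2,P3,P4

Derivation:
t=0-3: P1@Q0 runs 3, rem=10, quantum used, demote→Q1. Q0=[P2,P3,P4,P5] Q1=[P1] Q2=[]
t=3-6: P2@Q0 runs 3, rem=9, quantum used, demote→Q1. Q0=[P3,P4,P5] Q1=[P1,P2] Q2=[]
t=6-9: P3@Q0 runs 3, rem=6, quantum used, demote→Q1. Q0=[P4,P5] Q1=[P1,P2,P3] Q2=[]
t=9-12: P4@Q0 runs 3, rem=6, quantum used, demote→Q1. Q0=[P5] Q1=[P1,P2,P3,P4] Q2=[]
t=12-14: P5@Q0 runs 2, rem=3, I/O yield, promote→Q0. Q0=[P5] Q1=[P1,P2,P3,P4] Q2=[]
t=14-16: P5@Q0 runs 2, rem=1, I/O yield, promote→Q0. Q0=[P5] Q1=[P1,P2,P3,P4] Q2=[]
t=16-17: P5@Q0 runs 1, rem=0, completes. Q0=[] Q1=[P1,P2,P3,P4] Q2=[]
t=17-22: P1@Q1 runs 5, rem=5, quantum used, demote→Q2. Q0=[] Q1=[P2,P3,P4] Q2=[P1]
t=22-27: P2@Q1 runs 5, rem=4, quantum used, demote→Q2. Q0=[] Q1=[P3,P4] Q2=[P1,P2]
t=27-32: P3@Q1 runs 5, rem=1, quantum used, demote→Q2. Q0=[] Q1=[P4] Q2=[P1,P2,P3]
t=32-37: P4@Q1 runs 5, rem=1, quantum used, demote→Q2. Q0=[] Q1=[] Q2=[P1,P2,P3,P4]
t=37-42: P1@Q2 runs 5, rem=0, completes. Q0=[] Q1=[] Q2=[P2,P3,P4]
t=42-46: P2@Q2 runs 4, rem=0, completes. Q0=[] Q1=[] Q2=[P3,P4]
t=46-47: P3@Q2 runs 1, rem=0, completes. Q0=[] Q1=[] Q2=[P4]
t=47-48: P4@Q2 runs 1, rem=0, completes. Q0=[] Q1=[] Q2=[]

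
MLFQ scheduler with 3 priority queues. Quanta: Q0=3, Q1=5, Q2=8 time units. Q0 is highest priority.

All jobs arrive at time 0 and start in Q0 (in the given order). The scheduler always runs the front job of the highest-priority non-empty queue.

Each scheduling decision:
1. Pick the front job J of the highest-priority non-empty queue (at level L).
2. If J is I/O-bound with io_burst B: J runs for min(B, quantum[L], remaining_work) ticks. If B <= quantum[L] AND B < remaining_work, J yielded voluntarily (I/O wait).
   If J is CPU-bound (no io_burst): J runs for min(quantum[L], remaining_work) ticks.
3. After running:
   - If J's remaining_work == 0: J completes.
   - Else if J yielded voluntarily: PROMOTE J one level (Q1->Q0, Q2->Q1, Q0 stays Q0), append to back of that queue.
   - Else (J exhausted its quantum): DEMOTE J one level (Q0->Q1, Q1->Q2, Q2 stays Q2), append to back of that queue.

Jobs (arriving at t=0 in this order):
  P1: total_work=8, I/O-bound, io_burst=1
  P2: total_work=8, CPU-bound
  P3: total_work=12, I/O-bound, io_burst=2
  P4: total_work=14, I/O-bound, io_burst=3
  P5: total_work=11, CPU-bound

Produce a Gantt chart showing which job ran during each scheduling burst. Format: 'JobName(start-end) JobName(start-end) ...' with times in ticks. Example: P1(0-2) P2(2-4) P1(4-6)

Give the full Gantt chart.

t=0-1: P1@Q0 runs 1, rem=7, I/O yield, promote→Q0. Q0=[P2,P3,P4,P5,P1] Q1=[] Q2=[]
t=1-4: P2@Q0 runs 3, rem=5, quantum used, demote→Q1. Q0=[P3,P4,P5,P1] Q1=[P2] Q2=[]
t=4-6: P3@Q0 runs 2, rem=10, I/O yield, promote→Q0. Q0=[P4,P5,P1,P3] Q1=[P2] Q2=[]
t=6-9: P4@Q0 runs 3, rem=11, I/O yield, promote→Q0. Q0=[P5,P1,P3,P4] Q1=[P2] Q2=[]
t=9-12: P5@Q0 runs 3, rem=8, quantum used, demote→Q1. Q0=[P1,P3,P4] Q1=[P2,P5] Q2=[]
t=12-13: P1@Q0 runs 1, rem=6, I/O yield, promote→Q0. Q0=[P3,P4,P1] Q1=[P2,P5] Q2=[]
t=13-15: P3@Q0 runs 2, rem=8, I/O yield, promote→Q0. Q0=[P4,P1,P3] Q1=[P2,P5] Q2=[]
t=15-18: P4@Q0 runs 3, rem=8, I/O yield, promote→Q0. Q0=[P1,P3,P4] Q1=[P2,P5] Q2=[]
t=18-19: P1@Q0 runs 1, rem=5, I/O yield, promote→Q0. Q0=[P3,P4,P1] Q1=[P2,P5] Q2=[]
t=19-21: P3@Q0 runs 2, rem=6, I/O yield, promote→Q0. Q0=[P4,P1,P3] Q1=[P2,P5] Q2=[]
t=21-24: P4@Q0 runs 3, rem=5, I/O yield, promote→Q0. Q0=[P1,P3,P4] Q1=[P2,P5] Q2=[]
t=24-25: P1@Q0 runs 1, rem=4, I/O yield, promote→Q0. Q0=[P3,P4,P1] Q1=[P2,P5] Q2=[]
t=25-27: P3@Q0 runs 2, rem=4, I/O yield, promote→Q0. Q0=[P4,P1,P3] Q1=[P2,P5] Q2=[]
t=27-30: P4@Q0 runs 3, rem=2, I/O yield, promote→Q0. Q0=[P1,P3,P4] Q1=[P2,P5] Q2=[]
t=30-31: P1@Q0 runs 1, rem=3, I/O yield, promote→Q0. Q0=[P3,P4,P1] Q1=[P2,P5] Q2=[]
t=31-33: P3@Q0 runs 2, rem=2, I/O yield, promote→Q0. Q0=[P4,P1,P3] Q1=[P2,P5] Q2=[]
t=33-35: P4@Q0 runs 2, rem=0, completes. Q0=[P1,P3] Q1=[P2,P5] Q2=[]
t=35-36: P1@Q0 runs 1, rem=2, I/O yield, promote→Q0. Q0=[P3,P1] Q1=[P2,P5] Q2=[]
t=36-38: P3@Q0 runs 2, rem=0, completes. Q0=[P1] Q1=[P2,P5] Q2=[]
t=38-39: P1@Q0 runs 1, rem=1, I/O yield, promote→Q0. Q0=[P1] Q1=[P2,P5] Q2=[]
t=39-40: P1@Q0 runs 1, rem=0, completes. Q0=[] Q1=[P2,P5] Q2=[]
t=40-45: P2@Q1 runs 5, rem=0, completes. Q0=[] Q1=[P5] Q2=[]
t=45-50: P5@Q1 runs 5, rem=3, quantum used, demote→Q2. Q0=[] Q1=[] Q2=[P5]
t=50-53: P5@Q2 runs 3, rem=0, completes. Q0=[] Q1=[] Q2=[]

Answer: P1(0-1) P2(1-4) P3(4-6) P4(6-9) P5(9-12) P1(12-13) P3(13-15) P4(15-18) P1(18-19) P3(19-21) P4(21-24) P1(24-25) P3(25-27) P4(27-30) P1(30-31) P3(31-33) P4(33-35) P1(35-36) P3(36-38) P1(38-39) P1(39-40) P2(40-45) P5(45-50) P5(50-53)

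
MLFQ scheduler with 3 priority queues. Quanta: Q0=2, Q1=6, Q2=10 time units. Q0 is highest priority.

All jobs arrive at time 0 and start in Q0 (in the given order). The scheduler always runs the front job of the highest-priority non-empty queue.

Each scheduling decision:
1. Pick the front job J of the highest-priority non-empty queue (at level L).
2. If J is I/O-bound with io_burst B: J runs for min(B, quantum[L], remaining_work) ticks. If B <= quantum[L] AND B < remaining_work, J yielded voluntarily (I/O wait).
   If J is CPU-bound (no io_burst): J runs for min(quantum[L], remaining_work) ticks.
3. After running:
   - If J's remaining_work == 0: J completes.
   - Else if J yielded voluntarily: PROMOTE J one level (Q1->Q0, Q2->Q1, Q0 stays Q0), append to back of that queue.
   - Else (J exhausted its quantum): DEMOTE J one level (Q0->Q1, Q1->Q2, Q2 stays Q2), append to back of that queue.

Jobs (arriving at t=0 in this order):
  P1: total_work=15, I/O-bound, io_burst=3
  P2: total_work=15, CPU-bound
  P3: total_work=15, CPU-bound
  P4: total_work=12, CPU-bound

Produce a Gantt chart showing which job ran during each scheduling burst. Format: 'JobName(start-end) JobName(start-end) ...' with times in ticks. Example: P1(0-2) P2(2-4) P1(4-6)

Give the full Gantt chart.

t=0-2: P1@Q0 runs 2, rem=13, quantum used, demote→Q1. Q0=[P2,P3,P4] Q1=[P1] Q2=[]
t=2-4: P2@Q0 runs 2, rem=13, quantum used, demote→Q1. Q0=[P3,P4] Q1=[P1,P2] Q2=[]
t=4-6: P3@Q0 runs 2, rem=13, quantum used, demote→Q1. Q0=[P4] Q1=[P1,P2,P3] Q2=[]
t=6-8: P4@Q0 runs 2, rem=10, quantum used, demote→Q1. Q0=[] Q1=[P1,P2,P3,P4] Q2=[]
t=8-11: P1@Q1 runs 3, rem=10, I/O yield, promote→Q0. Q0=[P1] Q1=[P2,P3,P4] Q2=[]
t=11-13: P1@Q0 runs 2, rem=8, quantum used, demote→Q1. Q0=[] Q1=[P2,P3,P4,P1] Q2=[]
t=13-19: P2@Q1 runs 6, rem=7, quantum used, demote→Q2. Q0=[] Q1=[P3,P4,P1] Q2=[P2]
t=19-25: P3@Q1 runs 6, rem=7, quantum used, demote→Q2. Q0=[] Q1=[P4,P1] Q2=[P2,P3]
t=25-31: P4@Q1 runs 6, rem=4, quantum used, demote→Q2. Q0=[] Q1=[P1] Q2=[P2,P3,P4]
t=31-34: P1@Q1 runs 3, rem=5, I/O yield, promote→Q0. Q0=[P1] Q1=[] Q2=[P2,P3,P4]
t=34-36: P1@Q0 runs 2, rem=3, quantum used, demote→Q1. Q0=[] Q1=[P1] Q2=[P2,P3,P4]
t=36-39: P1@Q1 runs 3, rem=0, completes. Q0=[] Q1=[] Q2=[P2,P3,P4]
t=39-46: P2@Q2 runs 7, rem=0, completes. Q0=[] Q1=[] Q2=[P3,P4]
t=46-53: P3@Q2 runs 7, rem=0, completes. Q0=[] Q1=[] Q2=[P4]
t=53-57: P4@Q2 runs 4, rem=0, completes. Q0=[] Q1=[] Q2=[]

Answer: P1(0-2) P2(2-4) P3(4-6) P4(6-8) P1(8-11) P1(11-13) P2(13-19) P3(19-25) P4(25-31) P1(31-34) P1(34-36) P1(36-39) P2(39-46) P3(46-53) P4(53-57)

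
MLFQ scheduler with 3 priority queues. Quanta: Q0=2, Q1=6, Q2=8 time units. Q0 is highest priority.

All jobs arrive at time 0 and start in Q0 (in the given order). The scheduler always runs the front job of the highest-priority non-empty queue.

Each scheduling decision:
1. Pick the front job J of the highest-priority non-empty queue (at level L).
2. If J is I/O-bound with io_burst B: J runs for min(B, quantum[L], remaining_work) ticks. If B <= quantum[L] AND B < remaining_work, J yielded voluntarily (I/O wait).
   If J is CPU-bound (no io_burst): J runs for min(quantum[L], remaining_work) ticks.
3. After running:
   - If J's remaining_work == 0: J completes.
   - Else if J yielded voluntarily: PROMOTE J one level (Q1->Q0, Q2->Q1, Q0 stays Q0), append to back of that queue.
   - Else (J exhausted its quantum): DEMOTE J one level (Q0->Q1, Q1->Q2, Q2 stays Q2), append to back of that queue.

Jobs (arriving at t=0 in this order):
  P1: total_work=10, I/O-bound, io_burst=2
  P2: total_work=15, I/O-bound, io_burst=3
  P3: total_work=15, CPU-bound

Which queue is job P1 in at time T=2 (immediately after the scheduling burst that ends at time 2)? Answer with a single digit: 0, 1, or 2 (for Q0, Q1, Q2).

Answer: 0

Derivation:
t=0-2: P1@Q0 runs 2, rem=8, I/O yield, promote→Q0. Q0=[P2,P3,P1] Q1=[] Q2=[]
t=2-4: P2@Q0 runs 2, rem=13, quantum used, demote→Q1. Q0=[P3,P1] Q1=[P2] Q2=[]
t=4-6: P3@Q0 runs 2, rem=13, quantum used, demote→Q1. Q0=[P1] Q1=[P2,P3] Q2=[]
t=6-8: P1@Q0 runs 2, rem=6, I/O yield, promote→Q0. Q0=[P1] Q1=[P2,P3] Q2=[]
t=8-10: P1@Q0 runs 2, rem=4, I/O yield, promote→Q0. Q0=[P1] Q1=[P2,P3] Q2=[]
t=10-12: P1@Q0 runs 2, rem=2, I/O yield, promote→Q0. Q0=[P1] Q1=[P2,P3] Q2=[]
t=12-14: P1@Q0 runs 2, rem=0, completes. Q0=[] Q1=[P2,P3] Q2=[]
t=14-17: P2@Q1 runs 3, rem=10, I/O yield, promote→Q0. Q0=[P2] Q1=[P3] Q2=[]
t=17-19: P2@Q0 runs 2, rem=8, quantum used, demote→Q1. Q0=[] Q1=[P3,P2] Q2=[]
t=19-25: P3@Q1 runs 6, rem=7, quantum used, demote→Q2. Q0=[] Q1=[P2] Q2=[P3]
t=25-28: P2@Q1 runs 3, rem=5, I/O yield, promote→Q0. Q0=[P2] Q1=[] Q2=[P3]
t=28-30: P2@Q0 runs 2, rem=3, quantum used, demote→Q1. Q0=[] Q1=[P2] Q2=[P3]
t=30-33: P2@Q1 runs 3, rem=0, completes. Q0=[] Q1=[] Q2=[P3]
t=33-40: P3@Q2 runs 7, rem=0, completes. Q0=[] Q1=[] Q2=[]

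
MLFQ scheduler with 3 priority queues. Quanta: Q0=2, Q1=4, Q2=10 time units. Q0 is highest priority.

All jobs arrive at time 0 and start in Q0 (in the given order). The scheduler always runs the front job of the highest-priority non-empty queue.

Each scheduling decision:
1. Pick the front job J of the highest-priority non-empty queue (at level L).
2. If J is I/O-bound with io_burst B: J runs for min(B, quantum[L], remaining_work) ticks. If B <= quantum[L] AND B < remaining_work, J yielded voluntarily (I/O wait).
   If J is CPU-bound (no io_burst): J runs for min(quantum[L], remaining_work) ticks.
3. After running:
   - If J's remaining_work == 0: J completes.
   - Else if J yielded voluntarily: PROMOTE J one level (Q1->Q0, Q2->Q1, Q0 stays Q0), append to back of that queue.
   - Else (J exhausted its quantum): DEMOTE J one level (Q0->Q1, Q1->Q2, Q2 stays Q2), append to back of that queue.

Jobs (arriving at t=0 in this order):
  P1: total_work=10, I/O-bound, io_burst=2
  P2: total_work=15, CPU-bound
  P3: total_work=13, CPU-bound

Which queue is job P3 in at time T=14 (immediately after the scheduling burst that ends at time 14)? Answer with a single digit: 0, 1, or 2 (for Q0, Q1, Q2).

t=0-2: P1@Q0 runs 2, rem=8, I/O yield, promote→Q0. Q0=[P2,P3,P1] Q1=[] Q2=[]
t=2-4: P2@Q0 runs 2, rem=13, quantum used, demote→Q1. Q0=[P3,P1] Q1=[P2] Q2=[]
t=4-6: P3@Q0 runs 2, rem=11, quantum used, demote→Q1. Q0=[P1] Q1=[P2,P3] Q2=[]
t=6-8: P1@Q0 runs 2, rem=6, I/O yield, promote→Q0. Q0=[P1] Q1=[P2,P3] Q2=[]
t=8-10: P1@Q0 runs 2, rem=4, I/O yield, promote→Q0. Q0=[P1] Q1=[P2,P3] Q2=[]
t=10-12: P1@Q0 runs 2, rem=2, I/O yield, promote→Q0. Q0=[P1] Q1=[P2,P3] Q2=[]
t=12-14: P1@Q0 runs 2, rem=0, completes. Q0=[] Q1=[P2,P3] Q2=[]
t=14-18: P2@Q1 runs 4, rem=9, quantum used, demote→Q2. Q0=[] Q1=[P3] Q2=[P2]
t=18-22: P3@Q1 runs 4, rem=7, quantum used, demote→Q2. Q0=[] Q1=[] Q2=[P2,P3]
t=22-31: P2@Q2 runs 9, rem=0, completes. Q0=[] Q1=[] Q2=[P3]
t=31-38: P3@Q2 runs 7, rem=0, completes. Q0=[] Q1=[] Q2=[]

Answer: 1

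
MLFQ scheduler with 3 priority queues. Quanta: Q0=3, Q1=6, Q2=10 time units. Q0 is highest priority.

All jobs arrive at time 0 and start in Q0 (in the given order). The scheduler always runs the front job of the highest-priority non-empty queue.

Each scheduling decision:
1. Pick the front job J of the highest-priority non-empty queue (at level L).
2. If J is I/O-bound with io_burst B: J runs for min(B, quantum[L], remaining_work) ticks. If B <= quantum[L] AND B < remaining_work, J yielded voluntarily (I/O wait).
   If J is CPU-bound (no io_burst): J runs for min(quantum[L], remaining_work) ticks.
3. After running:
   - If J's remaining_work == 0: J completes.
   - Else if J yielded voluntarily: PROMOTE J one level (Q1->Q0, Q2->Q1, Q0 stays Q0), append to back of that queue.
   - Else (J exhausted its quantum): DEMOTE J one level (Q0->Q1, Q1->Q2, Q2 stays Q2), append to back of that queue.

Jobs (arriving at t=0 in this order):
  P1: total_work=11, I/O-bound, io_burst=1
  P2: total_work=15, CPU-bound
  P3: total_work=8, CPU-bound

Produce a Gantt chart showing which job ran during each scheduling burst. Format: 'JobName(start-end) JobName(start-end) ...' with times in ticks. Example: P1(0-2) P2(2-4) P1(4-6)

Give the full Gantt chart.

Answer: P1(0-1) P2(1-4) P3(4-7) P1(7-8) P1(8-9) P1(9-10) P1(10-11) P1(11-12) P1(12-13) P1(13-14) P1(14-15) P1(15-16) P1(16-17) P2(17-23) P3(23-28) P2(28-34)

Derivation:
t=0-1: P1@Q0 runs 1, rem=10, I/O yield, promote→Q0. Q0=[P2,P3,P1] Q1=[] Q2=[]
t=1-4: P2@Q0 runs 3, rem=12, quantum used, demote→Q1. Q0=[P3,P1] Q1=[P2] Q2=[]
t=4-7: P3@Q0 runs 3, rem=5, quantum used, demote→Q1. Q0=[P1] Q1=[P2,P3] Q2=[]
t=7-8: P1@Q0 runs 1, rem=9, I/O yield, promote→Q0. Q0=[P1] Q1=[P2,P3] Q2=[]
t=8-9: P1@Q0 runs 1, rem=8, I/O yield, promote→Q0. Q0=[P1] Q1=[P2,P3] Q2=[]
t=9-10: P1@Q0 runs 1, rem=7, I/O yield, promote→Q0. Q0=[P1] Q1=[P2,P3] Q2=[]
t=10-11: P1@Q0 runs 1, rem=6, I/O yield, promote→Q0. Q0=[P1] Q1=[P2,P3] Q2=[]
t=11-12: P1@Q0 runs 1, rem=5, I/O yield, promote→Q0. Q0=[P1] Q1=[P2,P3] Q2=[]
t=12-13: P1@Q0 runs 1, rem=4, I/O yield, promote→Q0. Q0=[P1] Q1=[P2,P3] Q2=[]
t=13-14: P1@Q0 runs 1, rem=3, I/O yield, promote→Q0. Q0=[P1] Q1=[P2,P3] Q2=[]
t=14-15: P1@Q0 runs 1, rem=2, I/O yield, promote→Q0. Q0=[P1] Q1=[P2,P3] Q2=[]
t=15-16: P1@Q0 runs 1, rem=1, I/O yield, promote→Q0. Q0=[P1] Q1=[P2,P3] Q2=[]
t=16-17: P1@Q0 runs 1, rem=0, completes. Q0=[] Q1=[P2,P3] Q2=[]
t=17-23: P2@Q1 runs 6, rem=6, quantum used, demote→Q2. Q0=[] Q1=[P3] Q2=[P2]
t=23-28: P3@Q1 runs 5, rem=0, completes. Q0=[] Q1=[] Q2=[P2]
t=28-34: P2@Q2 runs 6, rem=0, completes. Q0=[] Q1=[] Q2=[]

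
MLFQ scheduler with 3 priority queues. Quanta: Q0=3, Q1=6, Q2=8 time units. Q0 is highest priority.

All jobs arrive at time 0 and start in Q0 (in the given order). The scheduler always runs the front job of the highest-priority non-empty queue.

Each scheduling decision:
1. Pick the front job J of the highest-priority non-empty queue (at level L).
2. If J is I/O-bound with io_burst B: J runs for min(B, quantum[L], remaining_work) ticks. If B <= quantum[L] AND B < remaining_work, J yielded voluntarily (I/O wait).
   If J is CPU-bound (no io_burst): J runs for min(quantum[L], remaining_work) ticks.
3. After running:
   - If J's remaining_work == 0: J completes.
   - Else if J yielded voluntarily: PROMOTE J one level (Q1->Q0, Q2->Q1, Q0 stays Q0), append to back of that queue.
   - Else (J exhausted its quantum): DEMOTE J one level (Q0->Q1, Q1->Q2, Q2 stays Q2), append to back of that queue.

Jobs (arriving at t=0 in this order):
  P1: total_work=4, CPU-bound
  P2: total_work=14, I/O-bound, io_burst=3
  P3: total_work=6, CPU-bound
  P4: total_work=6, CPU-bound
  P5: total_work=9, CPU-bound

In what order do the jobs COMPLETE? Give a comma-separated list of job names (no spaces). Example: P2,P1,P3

t=0-3: P1@Q0 runs 3, rem=1, quantum used, demote→Q1. Q0=[P2,P3,P4,P5] Q1=[P1] Q2=[]
t=3-6: P2@Q0 runs 3, rem=11, I/O yield, promote→Q0. Q0=[P3,P4,P5,P2] Q1=[P1] Q2=[]
t=6-9: P3@Q0 runs 3, rem=3, quantum used, demote→Q1. Q0=[P4,P5,P2] Q1=[P1,P3] Q2=[]
t=9-12: P4@Q0 runs 3, rem=3, quantum used, demote→Q1. Q0=[P5,P2] Q1=[P1,P3,P4] Q2=[]
t=12-15: P5@Q0 runs 3, rem=6, quantum used, demote→Q1. Q0=[P2] Q1=[P1,P3,P4,P5] Q2=[]
t=15-18: P2@Q0 runs 3, rem=8, I/O yield, promote→Q0. Q0=[P2] Q1=[P1,P3,P4,P5] Q2=[]
t=18-21: P2@Q0 runs 3, rem=5, I/O yield, promote→Q0. Q0=[P2] Q1=[P1,P3,P4,P5] Q2=[]
t=21-24: P2@Q0 runs 3, rem=2, I/O yield, promote→Q0. Q0=[P2] Q1=[P1,P3,P4,P5] Q2=[]
t=24-26: P2@Q0 runs 2, rem=0, completes. Q0=[] Q1=[P1,P3,P4,P5] Q2=[]
t=26-27: P1@Q1 runs 1, rem=0, completes. Q0=[] Q1=[P3,P4,P5] Q2=[]
t=27-30: P3@Q1 runs 3, rem=0, completes. Q0=[] Q1=[P4,P5] Q2=[]
t=30-33: P4@Q1 runs 3, rem=0, completes. Q0=[] Q1=[P5] Q2=[]
t=33-39: P5@Q1 runs 6, rem=0, completes. Q0=[] Q1=[] Q2=[]

Answer: P2,P1,P3,P4,P5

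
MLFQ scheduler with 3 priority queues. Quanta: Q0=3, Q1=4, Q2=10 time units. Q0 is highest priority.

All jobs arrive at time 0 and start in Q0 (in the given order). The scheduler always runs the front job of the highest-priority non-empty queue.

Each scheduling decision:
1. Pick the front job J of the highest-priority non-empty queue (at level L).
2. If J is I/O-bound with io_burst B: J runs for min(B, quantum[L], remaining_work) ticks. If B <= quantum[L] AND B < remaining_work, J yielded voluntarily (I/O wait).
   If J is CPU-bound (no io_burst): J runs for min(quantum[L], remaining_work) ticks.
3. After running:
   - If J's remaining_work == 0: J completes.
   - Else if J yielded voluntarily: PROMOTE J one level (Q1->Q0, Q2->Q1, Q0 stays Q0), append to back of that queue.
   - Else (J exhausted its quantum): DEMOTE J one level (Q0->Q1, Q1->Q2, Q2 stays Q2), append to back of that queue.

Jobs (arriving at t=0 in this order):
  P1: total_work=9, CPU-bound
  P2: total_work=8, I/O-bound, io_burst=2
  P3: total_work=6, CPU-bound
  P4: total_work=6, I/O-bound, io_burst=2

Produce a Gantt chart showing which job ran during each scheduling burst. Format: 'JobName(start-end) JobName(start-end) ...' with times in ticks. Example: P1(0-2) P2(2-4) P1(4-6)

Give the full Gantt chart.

t=0-3: P1@Q0 runs 3, rem=6, quantum used, demote→Q1. Q0=[P2,P3,P4] Q1=[P1] Q2=[]
t=3-5: P2@Q0 runs 2, rem=6, I/O yield, promote→Q0. Q0=[P3,P4,P2] Q1=[P1] Q2=[]
t=5-8: P3@Q0 runs 3, rem=3, quantum used, demote→Q1. Q0=[P4,P2] Q1=[P1,P3] Q2=[]
t=8-10: P4@Q0 runs 2, rem=4, I/O yield, promote→Q0. Q0=[P2,P4] Q1=[P1,P3] Q2=[]
t=10-12: P2@Q0 runs 2, rem=4, I/O yield, promote→Q0. Q0=[P4,P2] Q1=[P1,P3] Q2=[]
t=12-14: P4@Q0 runs 2, rem=2, I/O yield, promote→Q0. Q0=[P2,P4] Q1=[P1,P3] Q2=[]
t=14-16: P2@Q0 runs 2, rem=2, I/O yield, promote→Q0. Q0=[P4,P2] Q1=[P1,P3] Q2=[]
t=16-18: P4@Q0 runs 2, rem=0, completes. Q0=[P2] Q1=[P1,P3] Q2=[]
t=18-20: P2@Q0 runs 2, rem=0, completes. Q0=[] Q1=[P1,P3] Q2=[]
t=20-24: P1@Q1 runs 4, rem=2, quantum used, demote→Q2. Q0=[] Q1=[P3] Q2=[P1]
t=24-27: P3@Q1 runs 3, rem=0, completes. Q0=[] Q1=[] Q2=[P1]
t=27-29: P1@Q2 runs 2, rem=0, completes. Q0=[] Q1=[] Q2=[]

Answer: P1(0-3) P2(3-5) P3(5-8) P4(8-10) P2(10-12) P4(12-14) P2(14-16) P4(16-18) P2(18-20) P1(20-24) P3(24-27) P1(27-29)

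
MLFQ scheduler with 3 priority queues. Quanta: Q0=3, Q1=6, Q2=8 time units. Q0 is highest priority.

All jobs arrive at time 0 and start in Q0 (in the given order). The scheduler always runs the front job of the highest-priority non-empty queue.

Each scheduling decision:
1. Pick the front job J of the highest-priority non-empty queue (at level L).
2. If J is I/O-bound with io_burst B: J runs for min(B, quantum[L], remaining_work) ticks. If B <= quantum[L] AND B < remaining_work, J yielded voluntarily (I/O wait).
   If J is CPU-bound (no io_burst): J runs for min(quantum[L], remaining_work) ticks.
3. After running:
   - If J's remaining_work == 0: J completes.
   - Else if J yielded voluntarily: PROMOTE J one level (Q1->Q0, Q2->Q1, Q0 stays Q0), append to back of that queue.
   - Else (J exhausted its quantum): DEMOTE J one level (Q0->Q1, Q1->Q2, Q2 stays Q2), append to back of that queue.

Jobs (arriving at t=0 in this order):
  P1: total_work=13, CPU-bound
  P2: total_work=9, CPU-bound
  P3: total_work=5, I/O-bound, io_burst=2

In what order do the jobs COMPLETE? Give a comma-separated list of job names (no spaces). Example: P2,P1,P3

Answer: P3,P2,P1

Derivation:
t=0-3: P1@Q0 runs 3, rem=10, quantum used, demote→Q1. Q0=[P2,P3] Q1=[P1] Q2=[]
t=3-6: P2@Q0 runs 3, rem=6, quantum used, demote→Q1. Q0=[P3] Q1=[P1,P2] Q2=[]
t=6-8: P3@Q0 runs 2, rem=3, I/O yield, promote→Q0. Q0=[P3] Q1=[P1,P2] Q2=[]
t=8-10: P3@Q0 runs 2, rem=1, I/O yield, promote→Q0. Q0=[P3] Q1=[P1,P2] Q2=[]
t=10-11: P3@Q0 runs 1, rem=0, completes. Q0=[] Q1=[P1,P2] Q2=[]
t=11-17: P1@Q1 runs 6, rem=4, quantum used, demote→Q2. Q0=[] Q1=[P2] Q2=[P1]
t=17-23: P2@Q1 runs 6, rem=0, completes. Q0=[] Q1=[] Q2=[P1]
t=23-27: P1@Q2 runs 4, rem=0, completes. Q0=[] Q1=[] Q2=[]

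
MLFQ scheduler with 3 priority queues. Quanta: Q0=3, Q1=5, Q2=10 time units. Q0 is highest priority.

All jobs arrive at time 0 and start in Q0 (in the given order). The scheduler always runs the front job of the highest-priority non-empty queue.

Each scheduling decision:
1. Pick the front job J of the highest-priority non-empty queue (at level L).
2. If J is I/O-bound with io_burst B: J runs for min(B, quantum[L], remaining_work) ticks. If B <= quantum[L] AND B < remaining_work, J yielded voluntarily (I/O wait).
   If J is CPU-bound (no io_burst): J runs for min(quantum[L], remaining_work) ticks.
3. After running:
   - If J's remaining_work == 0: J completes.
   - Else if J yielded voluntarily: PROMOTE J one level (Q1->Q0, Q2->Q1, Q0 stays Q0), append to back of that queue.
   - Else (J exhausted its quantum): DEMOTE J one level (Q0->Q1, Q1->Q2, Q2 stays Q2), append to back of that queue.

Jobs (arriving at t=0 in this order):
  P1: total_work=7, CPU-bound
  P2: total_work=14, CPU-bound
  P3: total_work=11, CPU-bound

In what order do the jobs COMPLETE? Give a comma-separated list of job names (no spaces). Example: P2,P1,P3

t=0-3: P1@Q0 runs 3, rem=4, quantum used, demote→Q1. Q0=[P2,P3] Q1=[P1] Q2=[]
t=3-6: P2@Q0 runs 3, rem=11, quantum used, demote→Q1. Q0=[P3] Q1=[P1,P2] Q2=[]
t=6-9: P3@Q0 runs 3, rem=8, quantum used, demote→Q1. Q0=[] Q1=[P1,P2,P3] Q2=[]
t=9-13: P1@Q1 runs 4, rem=0, completes. Q0=[] Q1=[P2,P3] Q2=[]
t=13-18: P2@Q1 runs 5, rem=6, quantum used, demote→Q2. Q0=[] Q1=[P3] Q2=[P2]
t=18-23: P3@Q1 runs 5, rem=3, quantum used, demote→Q2. Q0=[] Q1=[] Q2=[P2,P3]
t=23-29: P2@Q2 runs 6, rem=0, completes. Q0=[] Q1=[] Q2=[P3]
t=29-32: P3@Q2 runs 3, rem=0, completes. Q0=[] Q1=[] Q2=[]

Answer: P1,P2,P3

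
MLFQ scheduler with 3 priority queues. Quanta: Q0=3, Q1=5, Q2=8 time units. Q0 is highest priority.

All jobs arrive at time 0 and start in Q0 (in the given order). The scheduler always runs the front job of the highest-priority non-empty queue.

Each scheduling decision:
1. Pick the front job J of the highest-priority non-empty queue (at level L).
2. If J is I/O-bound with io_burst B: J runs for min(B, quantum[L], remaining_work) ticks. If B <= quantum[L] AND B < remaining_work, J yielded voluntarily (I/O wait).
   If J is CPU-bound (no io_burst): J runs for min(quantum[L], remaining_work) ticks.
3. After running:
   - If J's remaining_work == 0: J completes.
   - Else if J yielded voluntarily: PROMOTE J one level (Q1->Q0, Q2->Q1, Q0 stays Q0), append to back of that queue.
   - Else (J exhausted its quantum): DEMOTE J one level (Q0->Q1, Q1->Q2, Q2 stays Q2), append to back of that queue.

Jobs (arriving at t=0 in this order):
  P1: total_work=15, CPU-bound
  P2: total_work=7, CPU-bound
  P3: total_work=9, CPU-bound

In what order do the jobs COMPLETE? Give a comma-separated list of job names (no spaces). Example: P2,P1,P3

Answer: P2,P1,P3

Derivation:
t=0-3: P1@Q0 runs 3, rem=12, quantum used, demote→Q1. Q0=[P2,P3] Q1=[P1] Q2=[]
t=3-6: P2@Q0 runs 3, rem=4, quantum used, demote→Q1. Q0=[P3] Q1=[P1,P2] Q2=[]
t=6-9: P3@Q0 runs 3, rem=6, quantum used, demote→Q1. Q0=[] Q1=[P1,P2,P3] Q2=[]
t=9-14: P1@Q1 runs 5, rem=7, quantum used, demote→Q2. Q0=[] Q1=[P2,P3] Q2=[P1]
t=14-18: P2@Q1 runs 4, rem=0, completes. Q0=[] Q1=[P3] Q2=[P1]
t=18-23: P3@Q1 runs 5, rem=1, quantum used, demote→Q2. Q0=[] Q1=[] Q2=[P1,P3]
t=23-30: P1@Q2 runs 7, rem=0, completes. Q0=[] Q1=[] Q2=[P3]
t=30-31: P3@Q2 runs 1, rem=0, completes. Q0=[] Q1=[] Q2=[]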